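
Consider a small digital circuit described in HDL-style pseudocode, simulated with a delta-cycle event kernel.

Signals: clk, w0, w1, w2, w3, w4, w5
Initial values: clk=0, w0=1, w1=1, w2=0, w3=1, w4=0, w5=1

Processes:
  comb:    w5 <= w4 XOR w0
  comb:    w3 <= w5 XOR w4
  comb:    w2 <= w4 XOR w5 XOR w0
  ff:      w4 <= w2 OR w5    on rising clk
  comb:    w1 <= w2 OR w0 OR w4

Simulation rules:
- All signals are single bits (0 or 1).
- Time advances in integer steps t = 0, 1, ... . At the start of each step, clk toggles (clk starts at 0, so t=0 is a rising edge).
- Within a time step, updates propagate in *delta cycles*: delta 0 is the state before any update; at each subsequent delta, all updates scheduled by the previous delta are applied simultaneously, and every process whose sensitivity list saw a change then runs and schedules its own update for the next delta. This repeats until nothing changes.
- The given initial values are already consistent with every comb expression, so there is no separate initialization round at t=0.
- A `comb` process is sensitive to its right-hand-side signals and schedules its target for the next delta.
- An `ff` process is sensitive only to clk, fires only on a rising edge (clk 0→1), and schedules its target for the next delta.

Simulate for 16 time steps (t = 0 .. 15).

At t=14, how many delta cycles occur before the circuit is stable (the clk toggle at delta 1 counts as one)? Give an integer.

t0.Δ0 clk=0 w1=1 w2=0 w4=0 w0=1 w5=1 w3=1
t0.Δ1 clk=1 w1=1 w2=0 w4=0 w0=1 w5=1 w3=1
t0.Δ2 clk=1 w1=1 w2=0 w4=1 w0=1 w5=1 w3=1
t0.Δ3 clk=1 w1=1 w2=1 w4=1 w0=1 w5=0 w3=0
t0.Δ4 clk=1 w1=1 w2=0 w4=1 w0=1 w5=0 w3=1
t1.Δ0 clk=1 w1=1 w2=0 w4=1 w0=1 w5=0 w3=1
t1.Δ1 clk=0 w1=1 w2=0 w4=1 w0=1 w5=0 w3=1
t2.Δ0 clk=0 w1=1 w2=0 w4=1 w0=1 w5=0 w3=1
t2.Δ1 clk=1 w1=1 w2=0 w4=1 w0=1 w5=0 w3=1
t2.Δ2 clk=1 w1=1 w2=0 w4=0 w0=1 w5=0 w3=1
t2.Δ3 clk=1 w1=1 w2=1 w4=0 w0=1 w5=1 w3=0
t2.Δ4 clk=1 w1=1 w2=0 w4=0 w0=1 w5=1 w3=1
t3.Δ0 clk=1 w1=1 w2=0 w4=0 w0=1 w5=1 w3=1
t3.Δ1 clk=0 w1=1 w2=0 w4=0 w0=1 w5=1 w3=1
t4.Δ0 clk=0 w1=1 w2=0 w4=0 w0=1 w5=1 w3=1
t4.Δ1 clk=1 w1=1 w2=0 w4=0 w0=1 w5=1 w3=1
t4.Δ2 clk=1 w1=1 w2=0 w4=1 w0=1 w5=1 w3=1
t4.Δ3 clk=1 w1=1 w2=1 w4=1 w0=1 w5=0 w3=0
t4.Δ4 clk=1 w1=1 w2=0 w4=1 w0=1 w5=0 w3=1
t5.Δ0 clk=1 w1=1 w2=0 w4=1 w0=1 w5=0 w3=1
t5.Δ1 clk=0 w1=1 w2=0 w4=1 w0=1 w5=0 w3=1
t6.Δ0 clk=0 w1=1 w2=0 w4=1 w0=1 w5=0 w3=1
t6.Δ1 clk=1 w1=1 w2=0 w4=1 w0=1 w5=0 w3=1
t6.Δ2 clk=1 w1=1 w2=0 w4=0 w0=1 w5=0 w3=1
t6.Δ3 clk=1 w1=1 w2=1 w4=0 w0=1 w5=1 w3=0
t6.Δ4 clk=1 w1=1 w2=0 w4=0 w0=1 w5=1 w3=1
t7.Δ0 clk=1 w1=1 w2=0 w4=0 w0=1 w5=1 w3=1
t7.Δ1 clk=0 w1=1 w2=0 w4=0 w0=1 w5=1 w3=1
t8.Δ0 clk=0 w1=1 w2=0 w4=0 w0=1 w5=1 w3=1
t8.Δ1 clk=1 w1=1 w2=0 w4=0 w0=1 w5=1 w3=1
t8.Δ2 clk=1 w1=1 w2=0 w4=1 w0=1 w5=1 w3=1
t8.Δ3 clk=1 w1=1 w2=1 w4=1 w0=1 w5=0 w3=0
t8.Δ4 clk=1 w1=1 w2=0 w4=1 w0=1 w5=0 w3=1
t9.Δ0 clk=1 w1=1 w2=0 w4=1 w0=1 w5=0 w3=1
t9.Δ1 clk=0 w1=1 w2=0 w4=1 w0=1 w5=0 w3=1
t10.Δ0 clk=0 w1=1 w2=0 w4=1 w0=1 w5=0 w3=1
t10.Δ1 clk=1 w1=1 w2=0 w4=1 w0=1 w5=0 w3=1
t10.Δ2 clk=1 w1=1 w2=0 w4=0 w0=1 w5=0 w3=1
t10.Δ3 clk=1 w1=1 w2=1 w4=0 w0=1 w5=1 w3=0
t10.Δ4 clk=1 w1=1 w2=0 w4=0 w0=1 w5=1 w3=1
t11.Δ0 clk=1 w1=1 w2=0 w4=0 w0=1 w5=1 w3=1
t11.Δ1 clk=0 w1=1 w2=0 w4=0 w0=1 w5=1 w3=1
t12.Δ0 clk=0 w1=1 w2=0 w4=0 w0=1 w5=1 w3=1
t12.Δ1 clk=1 w1=1 w2=0 w4=0 w0=1 w5=1 w3=1
t12.Δ2 clk=1 w1=1 w2=0 w4=1 w0=1 w5=1 w3=1
t12.Δ3 clk=1 w1=1 w2=1 w4=1 w0=1 w5=0 w3=0
t12.Δ4 clk=1 w1=1 w2=0 w4=1 w0=1 w5=0 w3=1
t13.Δ0 clk=1 w1=1 w2=0 w4=1 w0=1 w5=0 w3=1
t13.Δ1 clk=0 w1=1 w2=0 w4=1 w0=1 w5=0 w3=1
t14.Δ0 clk=0 w1=1 w2=0 w4=1 w0=1 w5=0 w3=1
t14.Δ1 clk=1 w1=1 w2=0 w4=1 w0=1 w5=0 w3=1
t14.Δ2 clk=1 w1=1 w2=0 w4=0 w0=1 w5=0 w3=1
t14.Δ3 clk=1 w1=1 w2=1 w4=0 w0=1 w5=1 w3=0
t14.Δ4 clk=1 w1=1 w2=0 w4=0 w0=1 w5=1 w3=1
t15.Δ0 clk=1 w1=1 w2=0 w4=0 w0=1 w5=1 w3=1
t15.Δ1 clk=0 w1=1 w2=0 w4=0 w0=1 w5=1 w3=1

4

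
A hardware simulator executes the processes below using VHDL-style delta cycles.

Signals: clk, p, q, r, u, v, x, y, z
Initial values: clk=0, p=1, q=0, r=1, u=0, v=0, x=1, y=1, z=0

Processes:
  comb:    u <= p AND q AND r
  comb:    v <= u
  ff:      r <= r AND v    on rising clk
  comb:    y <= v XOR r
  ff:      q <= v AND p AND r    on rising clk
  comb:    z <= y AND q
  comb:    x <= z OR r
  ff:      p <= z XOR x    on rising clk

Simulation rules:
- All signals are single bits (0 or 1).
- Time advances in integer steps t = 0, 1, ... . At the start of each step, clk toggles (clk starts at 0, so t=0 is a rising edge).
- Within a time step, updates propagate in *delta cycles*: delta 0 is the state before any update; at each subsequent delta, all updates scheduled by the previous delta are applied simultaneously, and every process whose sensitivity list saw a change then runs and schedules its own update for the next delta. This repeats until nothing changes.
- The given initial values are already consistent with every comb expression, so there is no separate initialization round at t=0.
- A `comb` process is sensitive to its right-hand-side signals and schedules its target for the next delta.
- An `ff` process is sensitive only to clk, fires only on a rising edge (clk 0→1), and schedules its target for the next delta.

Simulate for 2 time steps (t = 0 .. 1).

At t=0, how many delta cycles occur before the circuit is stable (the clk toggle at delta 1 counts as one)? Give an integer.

3

t0.Δ0 p=1 q=0 r=1 v=0 y=1 x=1 clk=0 z=0 u=0
t0.Δ1 p=1 q=0 r=1 v=0 y=1 x=1 clk=1 z=0 u=0
t0.Δ2 p=1 q=0 r=0 v=0 y=1 x=1 clk=1 z=0 u=0
t0.Δ3 p=1 q=0 r=0 v=0 y=0 x=0 clk=1 z=0 u=0
t1.Δ0 p=1 q=0 r=0 v=0 y=0 x=0 clk=1 z=0 u=0
t1.Δ1 p=1 q=0 r=0 v=0 y=0 x=0 clk=0 z=0 u=0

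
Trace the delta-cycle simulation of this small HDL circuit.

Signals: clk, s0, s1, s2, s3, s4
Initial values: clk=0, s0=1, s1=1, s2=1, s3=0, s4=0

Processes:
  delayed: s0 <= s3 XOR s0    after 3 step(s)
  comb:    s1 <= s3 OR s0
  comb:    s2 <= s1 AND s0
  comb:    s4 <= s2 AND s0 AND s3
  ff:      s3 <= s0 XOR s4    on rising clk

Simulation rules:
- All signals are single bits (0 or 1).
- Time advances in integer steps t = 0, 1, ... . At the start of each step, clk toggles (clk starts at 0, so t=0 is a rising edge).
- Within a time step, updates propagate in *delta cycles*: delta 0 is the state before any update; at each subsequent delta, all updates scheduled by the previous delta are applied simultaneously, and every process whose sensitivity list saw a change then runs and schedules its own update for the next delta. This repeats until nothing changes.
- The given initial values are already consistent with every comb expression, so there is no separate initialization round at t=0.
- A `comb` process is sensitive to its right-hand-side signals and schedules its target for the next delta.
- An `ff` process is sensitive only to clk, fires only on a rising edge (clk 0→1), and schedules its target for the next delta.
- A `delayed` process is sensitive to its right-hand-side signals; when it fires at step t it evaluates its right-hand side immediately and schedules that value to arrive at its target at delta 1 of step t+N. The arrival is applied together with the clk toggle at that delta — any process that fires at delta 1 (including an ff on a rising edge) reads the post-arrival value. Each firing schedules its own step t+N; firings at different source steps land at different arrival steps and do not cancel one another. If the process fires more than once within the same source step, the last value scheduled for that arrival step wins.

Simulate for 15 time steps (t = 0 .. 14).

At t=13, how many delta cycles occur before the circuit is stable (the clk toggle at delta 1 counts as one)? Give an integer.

2

t0.Δ0 s3=0 s0=1 s1=1 s4=0 s2=1 clk=0
t0.Δ1 s3=0 s0=1 s1=1 s4=0 s2=1 clk=1
t0.Δ2 s3=1 s0=1 s1=1 s4=0 s2=1 clk=1
t0.Δ3 s3=1 s0=1 s1=1 s4=1 s2=1 clk=1
t1.Δ0 s3=1 s0=1 s1=1 s4=1 s2=1 clk=1
t1.Δ1 s3=1 s0=1 s1=1 s4=1 s2=1 clk=0
t2.Δ0 s3=1 s0=1 s1=1 s4=1 s2=1 clk=0
t2.Δ1 s3=1 s0=1 s1=1 s4=1 s2=1 clk=1
t2.Δ2 s3=0 s0=1 s1=1 s4=1 s2=1 clk=1
t2.Δ3 s3=0 s0=1 s1=1 s4=0 s2=1 clk=1
t3.Δ0 s3=0 s0=1 s1=1 s4=0 s2=1 clk=1
t3.Δ1 s3=0 s0=0 s1=1 s4=0 s2=1 clk=0
t3.Δ2 s3=0 s0=0 s1=0 s4=0 s2=0 clk=0
t4.Δ0 s3=0 s0=0 s1=0 s4=0 s2=0 clk=0
t4.Δ1 s3=0 s0=0 s1=0 s4=0 s2=0 clk=1
t5.Δ0 s3=0 s0=0 s1=0 s4=0 s2=0 clk=1
t5.Δ1 s3=0 s0=1 s1=0 s4=0 s2=0 clk=0
t5.Δ2 s3=0 s0=1 s1=1 s4=0 s2=0 clk=0
t5.Δ3 s3=0 s0=1 s1=1 s4=0 s2=1 clk=0
t6.Δ0 s3=0 s0=1 s1=1 s4=0 s2=1 clk=0
t6.Δ1 s3=0 s0=0 s1=1 s4=0 s2=1 clk=1
t6.Δ2 s3=0 s0=0 s1=0 s4=0 s2=0 clk=1
t7.Δ0 s3=0 s0=0 s1=0 s4=0 s2=0 clk=1
t7.Δ1 s3=0 s0=0 s1=0 s4=0 s2=0 clk=0
t8.Δ0 s3=0 s0=0 s1=0 s4=0 s2=0 clk=0
t8.Δ1 s3=0 s0=1 s1=0 s4=0 s2=0 clk=1
t8.Δ2 s3=1 s0=1 s1=1 s4=0 s2=0 clk=1
t8.Δ3 s3=1 s0=1 s1=1 s4=0 s2=1 clk=1
t8.Δ4 s3=1 s0=1 s1=1 s4=1 s2=1 clk=1
t9.Δ0 s3=1 s0=1 s1=1 s4=1 s2=1 clk=1
t9.Δ1 s3=1 s0=0 s1=1 s4=1 s2=1 clk=0
t9.Δ2 s3=1 s0=0 s1=1 s4=0 s2=0 clk=0
t10.Δ0 s3=1 s0=0 s1=1 s4=0 s2=0 clk=0
t10.Δ1 s3=1 s0=0 s1=1 s4=0 s2=0 clk=1
t10.Δ2 s3=0 s0=0 s1=1 s4=0 s2=0 clk=1
t10.Δ3 s3=0 s0=0 s1=0 s4=0 s2=0 clk=1
t11.Δ0 s3=0 s0=0 s1=0 s4=0 s2=0 clk=1
t11.Δ1 s3=0 s0=0 s1=0 s4=0 s2=0 clk=0
t12.Δ0 s3=0 s0=0 s1=0 s4=0 s2=0 clk=0
t12.Δ1 s3=0 s0=1 s1=0 s4=0 s2=0 clk=1
t12.Δ2 s3=1 s0=1 s1=1 s4=0 s2=0 clk=1
t12.Δ3 s3=1 s0=1 s1=1 s4=0 s2=1 clk=1
t12.Δ4 s3=1 s0=1 s1=1 s4=1 s2=1 clk=1
t13.Δ0 s3=1 s0=1 s1=1 s4=1 s2=1 clk=1
t13.Δ1 s3=1 s0=0 s1=1 s4=1 s2=1 clk=0
t13.Δ2 s3=1 s0=0 s1=1 s4=0 s2=0 clk=0
t14.Δ0 s3=1 s0=0 s1=1 s4=0 s2=0 clk=0
t14.Δ1 s3=1 s0=0 s1=1 s4=0 s2=0 clk=1
t14.Δ2 s3=0 s0=0 s1=1 s4=0 s2=0 clk=1
t14.Δ3 s3=0 s0=0 s1=0 s4=0 s2=0 clk=1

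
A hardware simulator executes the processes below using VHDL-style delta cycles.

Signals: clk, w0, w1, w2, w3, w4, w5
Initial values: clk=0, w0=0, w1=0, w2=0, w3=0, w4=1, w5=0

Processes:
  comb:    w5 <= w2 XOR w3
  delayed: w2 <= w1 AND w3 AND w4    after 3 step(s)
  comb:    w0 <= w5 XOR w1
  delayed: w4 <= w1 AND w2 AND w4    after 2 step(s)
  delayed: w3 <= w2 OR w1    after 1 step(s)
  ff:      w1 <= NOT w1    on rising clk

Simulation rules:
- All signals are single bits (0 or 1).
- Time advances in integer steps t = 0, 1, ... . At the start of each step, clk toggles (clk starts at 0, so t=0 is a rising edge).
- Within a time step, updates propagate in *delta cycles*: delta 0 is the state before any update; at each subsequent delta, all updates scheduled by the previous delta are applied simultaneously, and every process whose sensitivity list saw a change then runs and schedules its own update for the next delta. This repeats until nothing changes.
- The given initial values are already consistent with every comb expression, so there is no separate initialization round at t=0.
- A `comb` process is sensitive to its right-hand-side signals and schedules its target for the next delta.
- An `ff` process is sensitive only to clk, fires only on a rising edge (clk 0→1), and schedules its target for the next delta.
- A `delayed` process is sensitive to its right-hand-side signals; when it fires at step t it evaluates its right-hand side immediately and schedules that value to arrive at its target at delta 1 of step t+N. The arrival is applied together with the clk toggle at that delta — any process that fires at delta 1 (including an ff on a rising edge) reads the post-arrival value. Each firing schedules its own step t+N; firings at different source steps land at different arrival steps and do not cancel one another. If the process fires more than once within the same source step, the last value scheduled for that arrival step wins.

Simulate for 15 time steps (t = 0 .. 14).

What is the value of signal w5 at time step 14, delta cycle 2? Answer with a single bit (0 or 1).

t=0 Δ0: clk=0 w1=0 w0=0 w5=0 w2=0 w3=0 w4=1
  Δ1: clk:0→1
  Δ2: w1:0→1
  Δ3: w0:0→1
  (3Δ to stable)
t=1 Δ0: clk=1 w1=1 w0=1 w5=0 w2=0 w3=0 w4=1
  Δ1: clk:1→0, w3:0→1
  Δ2: w5:0→1
  Δ3: w0:1→0
  (3Δ to stable)
t=2 Δ0: clk=0 w1=1 w0=0 w5=1 w2=0 w3=1 w4=1
  Δ1: clk:0→1, w4:1→0
  Δ2: w1:1→0
  Δ3: w0:0→1
  (3Δ to stable)
t=3 Δ0: clk=1 w1=0 w0=1 w5=1 w2=0 w3=1 w4=0
  Δ1: clk:1→0, w3:1→0
  Δ2: w5:1→0
  Δ3: w0:1→0
  (3Δ to stable)
t=4 Δ0: clk=0 w1=0 w0=0 w5=0 w2=0 w3=0 w4=0
  Δ1: clk:0→1, w2:0→1
  Δ2: w1:0→1, w5:0→1
  (2Δ to stable)
t=5 Δ0: clk=1 w1=1 w0=0 w5=1 w2=1 w3=0 w4=0
  Δ1: clk:1→0, w2:1→0, w3:0→1
  (1Δ to stable)
t=6 Δ0: clk=0 w1=1 w0=0 w5=1 w2=0 w3=1 w4=0
  Δ1: clk:0→1
  Δ2: w1:1→0
  Δ3: w0:0→1
  (3Δ to stable)
t=7 Δ0: clk=1 w1=0 w0=1 w5=1 w2=0 w3=1 w4=0
  Δ1: clk:1→0, w3:1→0
  Δ2: w5:1→0
  Δ3: w0:1→0
  (3Δ to stable)
t=8 Δ0: clk=0 w1=0 w0=0 w5=0 w2=0 w3=0 w4=0
  Δ1: clk:0→1
  Δ2: w1:0→1
  Δ3: w0:0→1
  (3Δ to stable)
t=9 Δ0: clk=1 w1=1 w0=1 w5=0 w2=0 w3=0 w4=0
  Δ1: clk:1→0, w3:0→1
  Δ2: w5:0→1
  Δ3: w0:1→0
  (3Δ to stable)
t=10 Δ0: clk=0 w1=1 w0=0 w5=1 w2=0 w3=1 w4=0
  Δ1: clk:0→1
  Δ2: w1:1→0
  Δ3: w0:0→1
  (3Δ to stable)
t=11 Δ0: clk=1 w1=0 w0=1 w5=1 w2=0 w3=1 w4=0
  Δ1: clk:1→0, w3:1→0
  Δ2: w5:1→0
  Δ3: w0:1→0
  (3Δ to stable)
t=12 Δ0: clk=0 w1=0 w0=0 w5=0 w2=0 w3=0 w4=0
  Δ1: clk:0→1
  Δ2: w1:0→1
  Δ3: w0:0→1
  (3Δ to stable)
t=13 Δ0: clk=1 w1=1 w0=1 w5=0 w2=0 w3=0 w4=0
  Δ1: clk:1→0, w3:0→1
  Δ2: w5:0→1
  Δ3: w0:1→0
  (3Δ to stable)
t=14 Δ0: clk=0 w1=1 w0=0 w5=1 w2=0 w3=1 w4=0
  Δ1: clk:0→1
  Δ2: w1:1→0
  Δ3: w0:0→1
  (3Δ to stable)

1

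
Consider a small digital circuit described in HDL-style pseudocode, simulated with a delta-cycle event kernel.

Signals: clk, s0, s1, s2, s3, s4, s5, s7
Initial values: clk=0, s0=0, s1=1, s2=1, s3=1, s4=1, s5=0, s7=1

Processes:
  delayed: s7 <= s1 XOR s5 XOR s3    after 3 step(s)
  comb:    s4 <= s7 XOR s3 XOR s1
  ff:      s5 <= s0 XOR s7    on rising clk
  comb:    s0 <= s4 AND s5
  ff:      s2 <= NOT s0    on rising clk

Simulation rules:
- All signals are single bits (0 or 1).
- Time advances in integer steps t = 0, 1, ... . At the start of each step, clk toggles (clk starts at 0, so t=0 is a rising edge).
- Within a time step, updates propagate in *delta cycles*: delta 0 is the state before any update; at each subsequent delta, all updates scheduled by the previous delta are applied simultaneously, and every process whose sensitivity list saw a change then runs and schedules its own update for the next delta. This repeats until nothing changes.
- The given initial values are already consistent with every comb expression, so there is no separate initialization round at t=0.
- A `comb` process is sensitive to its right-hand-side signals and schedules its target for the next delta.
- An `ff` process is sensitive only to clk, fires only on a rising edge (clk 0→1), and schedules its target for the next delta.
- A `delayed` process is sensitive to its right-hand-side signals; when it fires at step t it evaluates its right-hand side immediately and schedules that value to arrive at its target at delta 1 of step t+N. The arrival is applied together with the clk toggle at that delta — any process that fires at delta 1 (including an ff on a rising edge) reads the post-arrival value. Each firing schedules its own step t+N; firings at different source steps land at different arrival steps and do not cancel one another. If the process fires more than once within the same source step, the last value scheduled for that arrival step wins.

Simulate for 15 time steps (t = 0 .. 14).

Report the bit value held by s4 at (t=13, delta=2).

0

t0.Δ0 s2=1 s5=0 s4=1 s7=1 s1=1 s3=1 s0=0 clk=0
t0.Δ1 s2=1 s5=0 s4=1 s7=1 s1=1 s3=1 s0=0 clk=1
t0.Δ2 s2=1 s5=1 s4=1 s7=1 s1=1 s3=1 s0=0 clk=1
t0.Δ3 s2=1 s5=1 s4=1 s7=1 s1=1 s3=1 s0=1 clk=1
t1.Δ0 s2=1 s5=1 s4=1 s7=1 s1=1 s3=1 s0=1 clk=1
t1.Δ1 s2=1 s5=1 s4=1 s7=1 s1=1 s3=1 s0=1 clk=0
t2.Δ0 s2=1 s5=1 s4=1 s7=1 s1=1 s3=1 s0=1 clk=0
t2.Δ1 s2=1 s5=1 s4=1 s7=1 s1=1 s3=1 s0=1 clk=1
t2.Δ2 s2=0 s5=0 s4=1 s7=1 s1=1 s3=1 s0=1 clk=1
t2.Δ3 s2=0 s5=0 s4=1 s7=1 s1=1 s3=1 s0=0 clk=1
t3.Δ0 s2=0 s5=0 s4=1 s7=1 s1=1 s3=1 s0=0 clk=1
t3.Δ1 s2=0 s5=0 s4=1 s7=1 s1=1 s3=1 s0=0 clk=0
t4.Δ0 s2=0 s5=0 s4=1 s7=1 s1=1 s3=1 s0=0 clk=0
t4.Δ1 s2=0 s5=0 s4=1 s7=1 s1=1 s3=1 s0=0 clk=1
t4.Δ2 s2=1 s5=1 s4=1 s7=1 s1=1 s3=1 s0=0 clk=1
t4.Δ3 s2=1 s5=1 s4=1 s7=1 s1=1 s3=1 s0=1 clk=1
t5.Δ0 s2=1 s5=1 s4=1 s7=1 s1=1 s3=1 s0=1 clk=1
t5.Δ1 s2=1 s5=1 s4=1 s7=0 s1=1 s3=1 s0=1 clk=0
t5.Δ2 s2=1 s5=1 s4=0 s7=0 s1=1 s3=1 s0=1 clk=0
t5.Δ3 s2=1 s5=1 s4=0 s7=0 s1=1 s3=1 s0=0 clk=0
t6.Δ0 s2=1 s5=1 s4=0 s7=0 s1=1 s3=1 s0=0 clk=0
t6.Δ1 s2=1 s5=1 s4=0 s7=0 s1=1 s3=1 s0=0 clk=1
t6.Δ2 s2=1 s5=0 s4=0 s7=0 s1=1 s3=1 s0=0 clk=1
t7.Δ0 s2=1 s5=0 s4=0 s7=0 s1=1 s3=1 s0=0 clk=1
t7.Δ1 s2=1 s5=0 s4=0 s7=1 s1=1 s3=1 s0=0 clk=0
t7.Δ2 s2=1 s5=0 s4=1 s7=1 s1=1 s3=1 s0=0 clk=0
t8.Δ0 s2=1 s5=0 s4=1 s7=1 s1=1 s3=1 s0=0 clk=0
t8.Δ1 s2=1 s5=0 s4=1 s7=1 s1=1 s3=1 s0=0 clk=1
t8.Δ2 s2=1 s5=1 s4=1 s7=1 s1=1 s3=1 s0=0 clk=1
t8.Δ3 s2=1 s5=1 s4=1 s7=1 s1=1 s3=1 s0=1 clk=1
t9.Δ0 s2=1 s5=1 s4=1 s7=1 s1=1 s3=1 s0=1 clk=1
t9.Δ1 s2=1 s5=1 s4=1 s7=0 s1=1 s3=1 s0=1 clk=0
t9.Δ2 s2=1 s5=1 s4=0 s7=0 s1=1 s3=1 s0=1 clk=0
t9.Δ3 s2=1 s5=1 s4=0 s7=0 s1=1 s3=1 s0=0 clk=0
t10.Δ0 s2=1 s5=1 s4=0 s7=0 s1=1 s3=1 s0=0 clk=0
t10.Δ1 s2=1 s5=1 s4=0 s7=0 s1=1 s3=1 s0=0 clk=1
t10.Δ2 s2=1 s5=0 s4=0 s7=0 s1=1 s3=1 s0=0 clk=1
t11.Δ0 s2=1 s5=0 s4=0 s7=0 s1=1 s3=1 s0=0 clk=1
t11.Δ1 s2=1 s5=0 s4=0 s7=1 s1=1 s3=1 s0=0 clk=0
t11.Δ2 s2=1 s5=0 s4=1 s7=1 s1=1 s3=1 s0=0 clk=0
t12.Δ0 s2=1 s5=0 s4=1 s7=1 s1=1 s3=1 s0=0 clk=0
t12.Δ1 s2=1 s5=0 s4=1 s7=1 s1=1 s3=1 s0=0 clk=1
t12.Δ2 s2=1 s5=1 s4=1 s7=1 s1=1 s3=1 s0=0 clk=1
t12.Δ3 s2=1 s5=1 s4=1 s7=1 s1=1 s3=1 s0=1 clk=1
t13.Δ0 s2=1 s5=1 s4=1 s7=1 s1=1 s3=1 s0=1 clk=1
t13.Δ1 s2=1 s5=1 s4=1 s7=0 s1=1 s3=1 s0=1 clk=0
t13.Δ2 s2=1 s5=1 s4=0 s7=0 s1=1 s3=1 s0=1 clk=0
t13.Δ3 s2=1 s5=1 s4=0 s7=0 s1=1 s3=1 s0=0 clk=0
t14.Δ0 s2=1 s5=1 s4=0 s7=0 s1=1 s3=1 s0=0 clk=0
t14.Δ1 s2=1 s5=1 s4=0 s7=0 s1=1 s3=1 s0=0 clk=1
t14.Δ2 s2=1 s5=0 s4=0 s7=0 s1=1 s3=1 s0=0 clk=1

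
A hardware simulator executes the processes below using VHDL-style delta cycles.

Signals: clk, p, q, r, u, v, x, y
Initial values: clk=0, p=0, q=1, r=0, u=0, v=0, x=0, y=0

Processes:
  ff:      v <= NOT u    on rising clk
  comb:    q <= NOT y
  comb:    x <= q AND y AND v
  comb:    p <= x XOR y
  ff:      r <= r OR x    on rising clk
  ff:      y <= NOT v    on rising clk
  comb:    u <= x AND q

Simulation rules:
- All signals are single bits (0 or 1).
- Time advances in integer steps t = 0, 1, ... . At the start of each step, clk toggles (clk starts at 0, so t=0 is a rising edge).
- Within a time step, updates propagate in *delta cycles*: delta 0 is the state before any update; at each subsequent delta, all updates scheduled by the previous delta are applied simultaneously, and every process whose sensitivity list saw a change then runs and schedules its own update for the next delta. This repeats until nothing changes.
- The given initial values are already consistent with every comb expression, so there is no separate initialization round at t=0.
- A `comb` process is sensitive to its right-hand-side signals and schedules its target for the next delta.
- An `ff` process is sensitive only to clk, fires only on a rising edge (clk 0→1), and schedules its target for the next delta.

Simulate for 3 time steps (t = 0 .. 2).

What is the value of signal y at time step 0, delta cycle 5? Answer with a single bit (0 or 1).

t0.Δ0 y=0 p=0 r=0 u=0 q=1 clk=0 v=0 x=0
t0.Δ1 y=0 p=0 r=0 u=0 q=1 clk=1 v=0 x=0
t0.Δ2 y=1 p=0 r=0 u=0 q=1 clk=1 v=1 x=0
t0.Δ3 y=1 p=1 r=0 u=0 q=0 clk=1 v=1 x=1
t0.Δ4 y=1 p=0 r=0 u=0 q=0 clk=1 v=1 x=0
t0.Δ5 y=1 p=1 r=0 u=0 q=0 clk=1 v=1 x=0
t1.Δ0 y=1 p=1 r=0 u=0 q=0 clk=1 v=1 x=0
t1.Δ1 y=1 p=1 r=0 u=0 q=0 clk=0 v=1 x=0
t2.Δ0 y=1 p=1 r=0 u=0 q=0 clk=0 v=1 x=0
t2.Δ1 y=1 p=1 r=0 u=0 q=0 clk=1 v=1 x=0
t2.Δ2 y=0 p=1 r=0 u=0 q=0 clk=1 v=1 x=0
t2.Δ3 y=0 p=0 r=0 u=0 q=1 clk=1 v=1 x=0

1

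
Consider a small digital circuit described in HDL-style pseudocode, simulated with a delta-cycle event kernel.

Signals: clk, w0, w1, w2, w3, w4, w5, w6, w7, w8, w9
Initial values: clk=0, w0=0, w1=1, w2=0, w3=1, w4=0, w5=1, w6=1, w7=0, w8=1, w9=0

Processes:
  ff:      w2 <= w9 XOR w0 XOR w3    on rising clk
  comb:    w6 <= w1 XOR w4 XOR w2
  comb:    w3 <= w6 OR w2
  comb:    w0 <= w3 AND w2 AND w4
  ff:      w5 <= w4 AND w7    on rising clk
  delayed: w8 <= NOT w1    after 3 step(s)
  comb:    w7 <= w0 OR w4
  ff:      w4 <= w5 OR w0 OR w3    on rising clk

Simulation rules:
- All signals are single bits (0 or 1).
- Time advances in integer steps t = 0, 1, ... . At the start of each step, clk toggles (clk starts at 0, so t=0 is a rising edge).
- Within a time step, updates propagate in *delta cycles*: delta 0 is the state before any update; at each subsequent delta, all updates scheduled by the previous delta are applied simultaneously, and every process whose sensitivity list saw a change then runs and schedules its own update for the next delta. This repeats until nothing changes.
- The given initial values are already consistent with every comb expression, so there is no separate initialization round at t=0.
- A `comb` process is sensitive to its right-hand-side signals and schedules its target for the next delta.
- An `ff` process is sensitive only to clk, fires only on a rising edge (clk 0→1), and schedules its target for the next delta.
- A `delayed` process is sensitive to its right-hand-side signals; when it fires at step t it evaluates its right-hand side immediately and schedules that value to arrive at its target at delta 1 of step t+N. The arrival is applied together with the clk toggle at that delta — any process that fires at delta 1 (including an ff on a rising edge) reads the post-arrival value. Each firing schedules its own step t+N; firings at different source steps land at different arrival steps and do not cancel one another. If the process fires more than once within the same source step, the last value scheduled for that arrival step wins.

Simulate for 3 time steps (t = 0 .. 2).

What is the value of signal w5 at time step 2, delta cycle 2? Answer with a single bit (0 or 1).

1

t0.Δ0 clk=0 w7=0 w8=1 w5=1 w0=0 w6=1 w4=0 w9=0 w3=1 w1=1 w2=0
t0.Δ1 clk=1 w7=0 w8=1 w5=1 w0=0 w6=1 w4=0 w9=0 w3=1 w1=1 w2=0
t0.Δ2 clk=1 w7=0 w8=1 w5=0 w0=0 w6=1 w4=1 w9=0 w3=1 w1=1 w2=1
t0.Δ3 clk=1 w7=1 w8=1 w5=0 w0=1 w6=1 w4=1 w9=0 w3=1 w1=1 w2=1
t1.Δ0 clk=1 w7=1 w8=1 w5=0 w0=1 w6=1 w4=1 w9=0 w3=1 w1=1 w2=1
t1.Δ1 clk=0 w7=1 w8=1 w5=0 w0=1 w6=1 w4=1 w9=0 w3=1 w1=1 w2=1
t2.Δ0 clk=0 w7=1 w8=1 w5=0 w0=1 w6=1 w4=1 w9=0 w3=1 w1=1 w2=1
t2.Δ1 clk=1 w7=1 w8=1 w5=0 w0=1 w6=1 w4=1 w9=0 w3=1 w1=1 w2=1
t2.Δ2 clk=1 w7=1 w8=1 w5=1 w0=1 w6=1 w4=1 w9=0 w3=1 w1=1 w2=0
t2.Δ3 clk=1 w7=1 w8=1 w5=1 w0=0 w6=0 w4=1 w9=0 w3=1 w1=1 w2=0
t2.Δ4 clk=1 w7=1 w8=1 w5=1 w0=0 w6=0 w4=1 w9=0 w3=0 w1=1 w2=0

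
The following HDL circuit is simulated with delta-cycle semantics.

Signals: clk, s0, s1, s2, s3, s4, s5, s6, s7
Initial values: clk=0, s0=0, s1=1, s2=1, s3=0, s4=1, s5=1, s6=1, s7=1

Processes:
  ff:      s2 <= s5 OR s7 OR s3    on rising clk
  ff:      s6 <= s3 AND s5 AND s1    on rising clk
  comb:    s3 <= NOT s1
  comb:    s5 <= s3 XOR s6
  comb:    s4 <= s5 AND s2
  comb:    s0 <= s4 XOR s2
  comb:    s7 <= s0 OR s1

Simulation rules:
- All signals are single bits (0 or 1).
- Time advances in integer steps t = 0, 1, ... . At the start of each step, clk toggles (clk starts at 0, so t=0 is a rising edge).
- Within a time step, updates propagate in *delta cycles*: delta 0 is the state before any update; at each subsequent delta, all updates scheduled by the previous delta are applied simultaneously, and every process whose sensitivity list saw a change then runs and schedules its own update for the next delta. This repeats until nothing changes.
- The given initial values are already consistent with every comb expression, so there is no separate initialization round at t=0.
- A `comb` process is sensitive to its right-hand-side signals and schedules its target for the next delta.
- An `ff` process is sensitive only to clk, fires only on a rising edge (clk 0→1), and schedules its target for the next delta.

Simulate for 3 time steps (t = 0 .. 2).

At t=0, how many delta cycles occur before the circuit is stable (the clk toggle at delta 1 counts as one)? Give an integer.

5

t0.Δ0 s3=0 clk=0 s4=1 s1=1 s0=0 s2=1 s6=1 s7=1 s5=1
t0.Δ1 s3=0 clk=1 s4=1 s1=1 s0=0 s2=1 s6=1 s7=1 s5=1
t0.Δ2 s3=0 clk=1 s4=1 s1=1 s0=0 s2=1 s6=0 s7=1 s5=1
t0.Δ3 s3=0 clk=1 s4=1 s1=1 s0=0 s2=1 s6=0 s7=1 s5=0
t0.Δ4 s3=0 clk=1 s4=0 s1=1 s0=0 s2=1 s6=0 s7=1 s5=0
t0.Δ5 s3=0 clk=1 s4=0 s1=1 s0=1 s2=1 s6=0 s7=1 s5=0
t1.Δ0 s3=0 clk=1 s4=0 s1=1 s0=1 s2=1 s6=0 s7=1 s5=0
t1.Δ1 s3=0 clk=0 s4=0 s1=1 s0=1 s2=1 s6=0 s7=1 s5=0
t2.Δ0 s3=0 clk=0 s4=0 s1=1 s0=1 s2=1 s6=0 s7=1 s5=0
t2.Δ1 s3=0 clk=1 s4=0 s1=1 s0=1 s2=1 s6=0 s7=1 s5=0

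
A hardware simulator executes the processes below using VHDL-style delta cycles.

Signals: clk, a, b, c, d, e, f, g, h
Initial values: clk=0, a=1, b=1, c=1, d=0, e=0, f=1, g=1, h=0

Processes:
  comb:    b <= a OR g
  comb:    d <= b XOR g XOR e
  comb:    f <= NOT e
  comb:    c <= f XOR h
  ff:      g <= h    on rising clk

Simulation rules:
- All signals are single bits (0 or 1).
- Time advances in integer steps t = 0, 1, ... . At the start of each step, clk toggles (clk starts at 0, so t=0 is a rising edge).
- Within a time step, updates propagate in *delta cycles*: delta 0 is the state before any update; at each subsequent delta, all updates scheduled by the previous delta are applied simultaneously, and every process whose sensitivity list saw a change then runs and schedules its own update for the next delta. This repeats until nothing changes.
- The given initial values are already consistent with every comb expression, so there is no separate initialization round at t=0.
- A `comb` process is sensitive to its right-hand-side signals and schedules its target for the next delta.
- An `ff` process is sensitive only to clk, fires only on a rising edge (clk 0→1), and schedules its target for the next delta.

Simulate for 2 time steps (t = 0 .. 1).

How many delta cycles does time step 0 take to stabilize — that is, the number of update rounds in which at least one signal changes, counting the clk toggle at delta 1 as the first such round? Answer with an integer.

t=0 Δ0: b=1 c=1 e=0 clk=0 h=0 f=1 g=1 a=1 d=0
  Δ1: clk:0→1
  Δ2: g:1→0
  Δ3: d:0→1
  (3Δ to stable)
t=1 Δ0: b=1 c=1 e=0 clk=1 h=0 f=1 g=0 a=1 d=1
  Δ1: clk:1→0
  (1Δ to stable)

3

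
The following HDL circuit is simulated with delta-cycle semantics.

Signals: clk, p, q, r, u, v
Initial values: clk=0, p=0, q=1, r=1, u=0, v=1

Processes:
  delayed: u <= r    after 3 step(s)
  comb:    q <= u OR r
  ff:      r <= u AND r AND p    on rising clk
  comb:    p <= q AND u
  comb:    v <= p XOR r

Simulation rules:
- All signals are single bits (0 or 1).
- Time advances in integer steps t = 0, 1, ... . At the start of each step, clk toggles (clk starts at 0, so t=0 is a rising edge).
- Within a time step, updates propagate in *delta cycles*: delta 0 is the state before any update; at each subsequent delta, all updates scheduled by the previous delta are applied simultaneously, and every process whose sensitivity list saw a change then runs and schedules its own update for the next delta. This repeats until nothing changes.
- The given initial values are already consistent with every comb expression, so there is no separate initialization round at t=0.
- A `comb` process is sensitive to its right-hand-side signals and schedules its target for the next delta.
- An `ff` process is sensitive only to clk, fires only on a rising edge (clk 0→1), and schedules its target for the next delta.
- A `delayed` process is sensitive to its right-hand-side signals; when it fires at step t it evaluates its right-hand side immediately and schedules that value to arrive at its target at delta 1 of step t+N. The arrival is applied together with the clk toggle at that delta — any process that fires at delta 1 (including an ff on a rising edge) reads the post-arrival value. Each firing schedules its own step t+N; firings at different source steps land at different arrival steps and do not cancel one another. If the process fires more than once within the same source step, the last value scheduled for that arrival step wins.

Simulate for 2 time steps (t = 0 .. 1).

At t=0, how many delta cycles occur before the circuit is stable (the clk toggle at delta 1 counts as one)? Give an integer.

3

t0.Δ0 r=1 q=1 p=0 u=0 clk=0 v=1
t0.Δ1 r=1 q=1 p=0 u=0 clk=1 v=1
t0.Δ2 r=0 q=1 p=0 u=0 clk=1 v=1
t0.Δ3 r=0 q=0 p=0 u=0 clk=1 v=0
t1.Δ0 r=0 q=0 p=0 u=0 clk=1 v=0
t1.Δ1 r=0 q=0 p=0 u=0 clk=0 v=0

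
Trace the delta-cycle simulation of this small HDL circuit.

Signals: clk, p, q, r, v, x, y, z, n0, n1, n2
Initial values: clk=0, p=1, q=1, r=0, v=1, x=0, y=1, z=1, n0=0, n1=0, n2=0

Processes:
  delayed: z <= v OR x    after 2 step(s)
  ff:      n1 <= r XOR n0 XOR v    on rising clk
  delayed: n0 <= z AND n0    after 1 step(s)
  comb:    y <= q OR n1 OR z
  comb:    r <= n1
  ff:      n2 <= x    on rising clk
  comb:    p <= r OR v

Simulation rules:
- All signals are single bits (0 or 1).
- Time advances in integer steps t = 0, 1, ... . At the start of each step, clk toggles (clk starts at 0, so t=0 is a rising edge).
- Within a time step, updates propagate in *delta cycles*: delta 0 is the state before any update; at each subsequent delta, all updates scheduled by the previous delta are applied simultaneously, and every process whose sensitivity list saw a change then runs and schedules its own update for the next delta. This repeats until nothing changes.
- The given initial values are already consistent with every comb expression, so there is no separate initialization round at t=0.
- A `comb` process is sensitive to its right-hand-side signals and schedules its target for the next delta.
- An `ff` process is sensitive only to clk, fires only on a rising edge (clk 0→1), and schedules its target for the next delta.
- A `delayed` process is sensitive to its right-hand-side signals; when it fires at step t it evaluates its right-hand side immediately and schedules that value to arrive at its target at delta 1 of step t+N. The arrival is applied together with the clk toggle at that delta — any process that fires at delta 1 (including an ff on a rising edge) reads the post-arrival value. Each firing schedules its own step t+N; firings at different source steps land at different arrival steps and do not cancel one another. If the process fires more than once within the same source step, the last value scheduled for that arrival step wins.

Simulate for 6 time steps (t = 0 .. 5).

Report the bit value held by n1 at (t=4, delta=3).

1

[bits: r,n0,n2,n1,x,p,v,z,clk,y,q]
t=0: Δ0=00000111011 Δ1=00000111111 Δ2=00010111111 Δ3=10010111111 | 3Δ
t=1: Δ0=10010111111 Δ1=10010111011 | 1Δ
t=2: Δ0=10010111011 Δ1=10010111111 Δ2=10000111111 Δ3=00000111111 | 3Δ
t=3: Δ0=00000111111 Δ1=00000111011 | 1Δ
t=4: Δ0=00000111011 Δ1=00000111111 Δ2=00010111111 Δ3=10010111111 | 3Δ
t=5: Δ0=10010111111 Δ1=10010111011 | 1Δ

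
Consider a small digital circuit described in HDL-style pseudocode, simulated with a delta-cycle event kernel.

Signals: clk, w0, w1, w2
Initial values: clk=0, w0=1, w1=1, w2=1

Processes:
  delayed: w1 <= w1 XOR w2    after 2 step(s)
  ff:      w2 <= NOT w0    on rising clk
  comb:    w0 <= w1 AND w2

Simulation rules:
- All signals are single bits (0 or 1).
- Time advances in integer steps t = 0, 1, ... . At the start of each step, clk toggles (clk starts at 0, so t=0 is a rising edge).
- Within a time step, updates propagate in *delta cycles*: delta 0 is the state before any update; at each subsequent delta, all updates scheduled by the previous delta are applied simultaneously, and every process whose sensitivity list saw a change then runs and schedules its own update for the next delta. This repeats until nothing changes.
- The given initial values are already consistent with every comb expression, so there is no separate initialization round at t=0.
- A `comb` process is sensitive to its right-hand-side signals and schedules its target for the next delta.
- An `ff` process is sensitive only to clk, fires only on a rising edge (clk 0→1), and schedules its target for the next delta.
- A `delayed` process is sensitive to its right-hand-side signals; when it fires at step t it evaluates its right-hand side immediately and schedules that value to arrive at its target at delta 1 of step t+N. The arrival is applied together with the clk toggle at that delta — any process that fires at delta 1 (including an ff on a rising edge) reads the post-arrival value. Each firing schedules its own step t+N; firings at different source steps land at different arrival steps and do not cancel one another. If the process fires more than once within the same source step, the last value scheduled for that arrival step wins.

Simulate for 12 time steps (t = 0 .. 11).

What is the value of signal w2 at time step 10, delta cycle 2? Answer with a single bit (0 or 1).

t0.Δ0 w2=1 w0=1 clk=0 w1=1
t0.Δ1 w2=1 w0=1 clk=1 w1=1
t0.Δ2 w2=0 w0=1 clk=1 w1=1
t0.Δ3 w2=0 w0=0 clk=1 w1=1
t1.Δ0 w2=0 w0=0 clk=1 w1=1
t1.Δ1 w2=0 w0=0 clk=0 w1=1
t2.Δ0 w2=0 w0=0 clk=0 w1=1
t2.Δ1 w2=0 w0=0 clk=1 w1=1
t2.Δ2 w2=1 w0=0 clk=1 w1=1
t2.Δ3 w2=1 w0=1 clk=1 w1=1
t3.Δ0 w2=1 w0=1 clk=1 w1=1
t3.Δ1 w2=1 w0=1 clk=0 w1=1
t4.Δ0 w2=1 w0=1 clk=0 w1=1
t4.Δ1 w2=1 w0=1 clk=1 w1=0
t4.Δ2 w2=0 w0=0 clk=1 w1=0
t5.Δ0 w2=0 w0=0 clk=1 w1=0
t5.Δ1 w2=0 w0=0 clk=0 w1=0
t6.Δ0 w2=0 w0=0 clk=0 w1=0
t6.Δ1 w2=0 w0=0 clk=1 w1=0
t6.Δ2 w2=1 w0=0 clk=1 w1=0
t7.Δ0 w2=1 w0=0 clk=1 w1=0
t7.Δ1 w2=1 w0=0 clk=0 w1=0
t8.Δ0 w2=1 w0=0 clk=0 w1=0
t8.Δ1 w2=1 w0=0 clk=1 w1=1
t8.Δ2 w2=1 w0=1 clk=1 w1=1
t9.Δ0 w2=1 w0=1 clk=1 w1=1
t9.Δ1 w2=1 w0=1 clk=0 w1=1
t10.Δ0 w2=1 w0=1 clk=0 w1=1
t10.Δ1 w2=1 w0=1 clk=1 w1=0
t10.Δ2 w2=0 w0=0 clk=1 w1=0
t11.Δ0 w2=0 w0=0 clk=1 w1=0
t11.Δ1 w2=0 w0=0 clk=0 w1=0

0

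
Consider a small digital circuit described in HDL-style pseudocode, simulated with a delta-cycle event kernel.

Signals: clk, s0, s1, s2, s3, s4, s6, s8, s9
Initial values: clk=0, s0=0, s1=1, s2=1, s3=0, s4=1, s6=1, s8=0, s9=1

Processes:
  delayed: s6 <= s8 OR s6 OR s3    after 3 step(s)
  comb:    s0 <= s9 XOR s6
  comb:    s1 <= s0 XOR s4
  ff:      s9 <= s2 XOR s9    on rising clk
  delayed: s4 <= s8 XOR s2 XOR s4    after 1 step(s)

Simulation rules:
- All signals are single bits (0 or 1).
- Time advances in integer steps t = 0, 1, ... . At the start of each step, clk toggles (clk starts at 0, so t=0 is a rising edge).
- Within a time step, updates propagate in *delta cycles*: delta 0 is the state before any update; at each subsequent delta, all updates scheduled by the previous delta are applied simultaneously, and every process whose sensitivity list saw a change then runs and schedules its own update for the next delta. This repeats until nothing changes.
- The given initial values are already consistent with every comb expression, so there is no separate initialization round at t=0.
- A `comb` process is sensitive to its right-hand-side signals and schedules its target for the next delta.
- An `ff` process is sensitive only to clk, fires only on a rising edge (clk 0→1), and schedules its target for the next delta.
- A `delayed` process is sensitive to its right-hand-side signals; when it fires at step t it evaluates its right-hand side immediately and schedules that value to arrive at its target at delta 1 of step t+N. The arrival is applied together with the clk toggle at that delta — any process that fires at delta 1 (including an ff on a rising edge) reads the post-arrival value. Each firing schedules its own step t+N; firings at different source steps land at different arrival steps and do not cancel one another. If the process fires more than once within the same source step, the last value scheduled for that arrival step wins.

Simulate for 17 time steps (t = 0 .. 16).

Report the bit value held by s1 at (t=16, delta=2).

[bits: clk,s0,s1,s6,s9,s2,s3,s8,s4]
t=0: Δ0=001111001 Δ1=101111001 Δ2=101101001 Δ3=111101001 Δ4=110101001 | 4Δ
t=1: Δ0=110101001 Δ1=010101001 | 1Δ
t=2: Δ0=010101001 Δ1=110101001 Δ2=110111001 Δ3=100111001 Δ4=101111001 | 4Δ
t=3: Δ0=101111001 Δ1=001111001 | 1Δ
t=4: Δ0=001111001 Δ1=101111001 Δ2=101101001 Δ3=111101001 Δ4=110101001 | 4Δ
t=5: Δ0=110101001 Δ1=010101001 | 1Δ
t=6: Δ0=010101001 Δ1=110101001 Δ2=110111001 Δ3=100111001 Δ4=101111001 | 4Δ
t=7: Δ0=101111001 Δ1=001111001 | 1Δ
t=8: Δ0=001111001 Δ1=101111001 Δ2=101101001 Δ3=111101001 Δ4=110101001 | 4Δ
t=9: Δ0=110101001 Δ1=010101001 | 1Δ
t=10: Δ0=010101001 Δ1=110101001 Δ2=110111001 Δ3=100111001 Δ4=101111001 | 4Δ
t=11: Δ0=101111001 Δ1=001111001 | 1Δ
t=12: Δ0=001111001 Δ1=101111001 Δ2=101101001 Δ3=111101001 Δ4=110101001 | 4Δ
t=13: Δ0=110101001 Δ1=010101001 | 1Δ
t=14: Δ0=010101001 Δ1=110101001 Δ2=110111001 Δ3=100111001 Δ4=101111001 | 4Δ
t=15: Δ0=101111001 Δ1=001111001 | 1Δ
t=16: Δ0=001111001 Δ1=101111001 Δ2=101101001 Δ3=111101001 Δ4=110101001 | 4Δ

1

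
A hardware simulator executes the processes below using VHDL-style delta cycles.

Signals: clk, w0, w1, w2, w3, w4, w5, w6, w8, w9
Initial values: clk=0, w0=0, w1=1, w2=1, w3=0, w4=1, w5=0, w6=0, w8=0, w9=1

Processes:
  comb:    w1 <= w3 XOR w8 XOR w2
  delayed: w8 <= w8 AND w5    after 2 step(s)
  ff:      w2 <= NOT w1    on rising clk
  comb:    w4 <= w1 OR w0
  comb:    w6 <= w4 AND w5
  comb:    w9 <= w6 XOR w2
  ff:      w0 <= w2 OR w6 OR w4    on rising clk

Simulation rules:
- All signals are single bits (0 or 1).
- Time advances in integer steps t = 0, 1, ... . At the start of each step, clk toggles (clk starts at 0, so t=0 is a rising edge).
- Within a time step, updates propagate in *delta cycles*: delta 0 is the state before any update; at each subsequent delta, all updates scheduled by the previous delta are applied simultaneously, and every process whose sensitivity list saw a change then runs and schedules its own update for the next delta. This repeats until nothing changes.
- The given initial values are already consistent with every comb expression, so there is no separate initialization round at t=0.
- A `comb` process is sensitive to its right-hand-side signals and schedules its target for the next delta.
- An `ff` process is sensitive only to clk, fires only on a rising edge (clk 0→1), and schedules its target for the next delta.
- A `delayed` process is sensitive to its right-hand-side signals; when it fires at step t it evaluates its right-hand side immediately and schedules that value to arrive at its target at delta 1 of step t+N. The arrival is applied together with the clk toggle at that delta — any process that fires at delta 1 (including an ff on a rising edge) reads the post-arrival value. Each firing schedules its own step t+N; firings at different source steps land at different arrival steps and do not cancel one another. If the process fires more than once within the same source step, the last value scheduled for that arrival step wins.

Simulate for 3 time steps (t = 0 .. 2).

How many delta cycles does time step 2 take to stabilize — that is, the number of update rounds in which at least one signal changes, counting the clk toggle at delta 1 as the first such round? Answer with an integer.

3

t0.Δ0 clk=0 w3=0 w6=0 w9=1 w2=1 w5=0 w8=0 w0=0 w4=1 w1=1
t0.Δ1 clk=1 w3=0 w6=0 w9=1 w2=1 w5=0 w8=0 w0=0 w4=1 w1=1
t0.Δ2 clk=1 w3=0 w6=0 w9=1 w2=0 w5=0 w8=0 w0=1 w4=1 w1=1
t0.Δ3 clk=1 w3=0 w6=0 w9=0 w2=0 w5=0 w8=0 w0=1 w4=1 w1=0
t1.Δ0 clk=1 w3=0 w6=0 w9=0 w2=0 w5=0 w8=0 w0=1 w4=1 w1=0
t1.Δ1 clk=0 w3=0 w6=0 w9=0 w2=0 w5=0 w8=0 w0=1 w4=1 w1=0
t2.Δ0 clk=0 w3=0 w6=0 w9=0 w2=0 w5=0 w8=0 w0=1 w4=1 w1=0
t2.Δ1 clk=1 w3=0 w6=0 w9=0 w2=0 w5=0 w8=0 w0=1 w4=1 w1=0
t2.Δ2 clk=1 w3=0 w6=0 w9=0 w2=1 w5=0 w8=0 w0=1 w4=1 w1=0
t2.Δ3 clk=1 w3=0 w6=0 w9=1 w2=1 w5=0 w8=0 w0=1 w4=1 w1=1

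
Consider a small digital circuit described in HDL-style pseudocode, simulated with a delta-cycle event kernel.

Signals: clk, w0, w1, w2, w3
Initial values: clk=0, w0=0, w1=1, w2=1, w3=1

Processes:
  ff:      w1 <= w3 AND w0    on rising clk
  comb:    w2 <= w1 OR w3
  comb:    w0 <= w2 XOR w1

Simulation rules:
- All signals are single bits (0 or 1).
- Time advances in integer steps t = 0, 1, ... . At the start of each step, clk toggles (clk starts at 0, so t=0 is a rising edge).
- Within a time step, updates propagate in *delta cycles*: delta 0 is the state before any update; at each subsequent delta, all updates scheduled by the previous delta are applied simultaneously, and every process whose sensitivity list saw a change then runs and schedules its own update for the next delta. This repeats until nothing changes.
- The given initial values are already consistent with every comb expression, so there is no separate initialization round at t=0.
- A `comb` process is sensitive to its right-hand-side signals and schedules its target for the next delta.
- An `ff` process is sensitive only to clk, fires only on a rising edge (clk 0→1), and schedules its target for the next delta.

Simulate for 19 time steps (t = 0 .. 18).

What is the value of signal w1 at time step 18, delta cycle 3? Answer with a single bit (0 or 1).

1

t0.Δ0 w2=1 clk=0 w0=0 w1=1 w3=1
t0.Δ1 w2=1 clk=1 w0=0 w1=1 w3=1
t0.Δ2 w2=1 clk=1 w0=0 w1=0 w3=1
t0.Δ3 w2=1 clk=1 w0=1 w1=0 w3=1
t1.Δ0 w2=1 clk=1 w0=1 w1=0 w3=1
t1.Δ1 w2=1 clk=0 w0=1 w1=0 w3=1
t2.Δ0 w2=1 clk=0 w0=1 w1=0 w3=1
t2.Δ1 w2=1 clk=1 w0=1 w1=0 w3=1
t2.Δ2 w2=1 clk=1 w0=1 w1=1 w3=1
t2.Δ3 w2=1 clk=1 w0=0 w1=1 w3=1
t3.Δ0 w2=1 clk=1 w0=0 w1=1 w3=1
t3.Δ1 w2=1 clk=0 w0=0 w1=1 w3=1
t4.Δ0 w2=1 clk=0 w0=0 w1=1 w3=1
t4.Δ1 w2=1 clk=1 w0=0 w1=1 w3=1
t4.Δ2 w2=1 clk=1 w0=0 w1=0 w3=1
t4.Δ3 w2=1 clk=1 w0=1 w1=0 w3=1
t5.Δ0 w2=1 clk=1 w0=1 w1=0 w3=1
t5.Δ1 w2=1 clk=0 w0=1 w1=0 w3=1
t6.Δ0 w2=1 clk=0 w0=1 w1=0 w3=1
t6.Δ1 w2=1 clk=1 w0=1 w1=0 w3=1
t6.Δ2 w2=1 clk=1 w0=1 w1=1 w3=1
t6.Δ3 w2=1 clk=1 w0=0 w1=1 w3=1
t7.Δ0 w2=1 clk=1 w0=0 w1=1 w3=1
t7.Δ1 w2=1 clk=0 w0=0 w1=1 w3=1
t8.Δ0 w2=1 clk=0 w0=0 w1=1 w3=1
t8.Δ1 w2=1 clk=1 w0=0 w1=1 w3=1
t8.Δ2 w2=1 clk=1 w0=0 w1=0 w3=1
t8.Δ3 w2=1 clk=1 w0=1 w1=0 w3=1
t9.Δ0 w2=1 clk=1 w0=1 w1=0 w3=1
t9.Δ1 w2=1 clk=0 w0=1 w1=0 w3=1
t10.Δ0 w2=1 clk=0 w0=1 w1=0 w3=1
t10.Δ1 w2=1 clk=1 w0=1 w1=0 w3=1
t10.Δ2 w2=1 clk=1 w0=1 w1=1 w3=1
t10.Δ3 w2=1 clk=1 w0=0 w1=1 w3=1
t11.Δ0 w2=1 clk=1 w0=0 w1=1 w3=1
t11.Δ1 w2=1 clk=0 w0=0 w1=1 w3=1
t12.Δ0 w2=1 clk=0 w0=0 w1=1 w3=1
t12.Δ1 w2=1 clk=1 w0=0 w1=1 w3=1
t12.Δ2 w2=1 clk=1 w0=0 w1=0 w3=1
t12.Δ3 w2=1 clk=1 w0=1 w1=0 w3=1
t13.Δ0 w2=1 clk=1 w0=1 w1=0 w3=1
t13.Δ1 w2=1 clk=0 w0=1 w1=0 w3=1
t14.Δ0 w2=1 clk=0 w0=1 w1=0 w3=1
t14.Δ1 w2=1 clk=1 w0=1 w1=0 w3=1
t14.Δ2 w2=1 clk=1 w0=1 w1=1 w3=1
t14.Δ3 w2=1 clk=1 w0=0 w1=1 w3=1
t15.Δ0 w2=1 clk=1 w0=0 w1=1 w3=1
t15.Δ1 w2=1 clk=0 w0=0 w1=1 w3=1
t16.Δ0 w2=1 clk=0 w0=0 w1=1 w3=1
t16.Δ1 w2=1 clk=1 w0=0 w1=1 w3=1
t16.Δ2 w2=1 clk=1 w0=0 w1=0 w3=1
t16.Δ3 w2=1 clk=1 w0=1 w1=0 w3=1
t17.Δ0 w2=1 clk=1 w0=1 w1=0 w3=1
t17.Δ1 w2=1 clk=0 w0=1 w1=0 w3=1
t18.Δ0 w2=1 clk=0 w0=1 w1=0 w3=1
t18.Δ1 w2=1 clk=1 w0=1 w1=0 w3=1
t18.Δ2 w2=1 clk=1 w0=1 w1=1 w3=1
t18.Δ3 w2=1 clk=1 w0=0 w1=1 w3=1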